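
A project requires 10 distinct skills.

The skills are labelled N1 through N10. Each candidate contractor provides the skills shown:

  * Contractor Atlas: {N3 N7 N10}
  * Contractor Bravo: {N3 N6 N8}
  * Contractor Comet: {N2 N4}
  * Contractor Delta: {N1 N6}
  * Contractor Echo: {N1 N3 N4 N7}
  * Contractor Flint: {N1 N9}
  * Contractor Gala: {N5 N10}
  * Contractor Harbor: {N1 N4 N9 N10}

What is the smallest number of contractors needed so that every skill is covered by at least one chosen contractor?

5

Bravo and Comet and Echo and Gala and Harbor together: Bravo ∪ Comet ∪ Echo ∪ Gala ∪ Harbor = {N1, N2, N3, N4, N5, N6, N7, N8, N9, N10} — every skill is covered.
No 4 of the 8 contractors cover everything (all 70 combinations miss at least one skill), so 5 is optimal.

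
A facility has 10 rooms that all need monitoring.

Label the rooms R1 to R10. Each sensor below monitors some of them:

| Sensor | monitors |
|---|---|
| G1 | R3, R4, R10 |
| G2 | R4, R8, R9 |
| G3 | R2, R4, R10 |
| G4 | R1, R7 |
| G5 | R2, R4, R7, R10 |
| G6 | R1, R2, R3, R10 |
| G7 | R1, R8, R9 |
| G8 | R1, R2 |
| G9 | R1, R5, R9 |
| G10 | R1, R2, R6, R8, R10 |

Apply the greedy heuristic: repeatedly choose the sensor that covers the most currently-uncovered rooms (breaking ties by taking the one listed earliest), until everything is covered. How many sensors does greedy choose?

Greedy: pick G10 (covers 5 new) → pick G1 (covers 2 new) → pick G9 (covers 2 new) → pick G4 (covers 1 new). Total picks: 4.

4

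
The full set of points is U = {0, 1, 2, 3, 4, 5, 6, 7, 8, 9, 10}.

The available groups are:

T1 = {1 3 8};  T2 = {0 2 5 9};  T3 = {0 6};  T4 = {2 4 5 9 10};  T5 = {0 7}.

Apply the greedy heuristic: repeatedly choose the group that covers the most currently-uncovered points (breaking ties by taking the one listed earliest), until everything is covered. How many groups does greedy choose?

4

Greedy: pick T4 (covers 5 new) → pick T1 (covers 3 new) → pick T3 (covers 2 new) → pick T5 (covers 1 new). Total picks: 4.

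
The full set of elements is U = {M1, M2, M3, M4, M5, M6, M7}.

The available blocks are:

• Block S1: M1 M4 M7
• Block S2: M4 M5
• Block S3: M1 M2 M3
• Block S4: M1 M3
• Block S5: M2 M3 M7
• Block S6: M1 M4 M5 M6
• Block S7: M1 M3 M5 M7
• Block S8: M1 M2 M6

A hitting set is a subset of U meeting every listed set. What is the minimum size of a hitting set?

The 3 elements {M1, M4, M7} hit every block.
No choice of 2 elements meets every block, so 3 is the minimum.

3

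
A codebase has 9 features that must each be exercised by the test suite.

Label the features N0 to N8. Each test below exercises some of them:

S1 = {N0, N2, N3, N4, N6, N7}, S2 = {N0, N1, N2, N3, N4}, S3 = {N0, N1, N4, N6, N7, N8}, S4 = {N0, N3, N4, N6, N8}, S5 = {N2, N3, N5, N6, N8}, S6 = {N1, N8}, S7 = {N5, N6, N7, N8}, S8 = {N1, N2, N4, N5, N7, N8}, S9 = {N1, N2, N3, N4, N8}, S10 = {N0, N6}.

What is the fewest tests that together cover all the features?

S2 and S7 together: S2 ∪ S7 = {N0, N1, N2, N3, N4, N5, N6, N7, N8} — every feature is covered.
No single test has all 9 features (the largest, S1, has 6), so 2 is optimal.

2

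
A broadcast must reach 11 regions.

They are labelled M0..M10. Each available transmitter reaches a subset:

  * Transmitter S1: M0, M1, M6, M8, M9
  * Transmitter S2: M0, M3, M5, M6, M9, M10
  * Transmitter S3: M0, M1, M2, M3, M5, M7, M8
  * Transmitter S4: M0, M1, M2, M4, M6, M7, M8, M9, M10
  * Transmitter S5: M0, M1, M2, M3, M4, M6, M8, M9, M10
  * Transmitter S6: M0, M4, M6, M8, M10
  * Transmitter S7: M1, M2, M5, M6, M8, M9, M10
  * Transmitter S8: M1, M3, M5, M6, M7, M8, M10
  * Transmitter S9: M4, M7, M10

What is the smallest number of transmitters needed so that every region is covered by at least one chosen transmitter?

Take {S4, S8}. Their union is {M0, M1, M2, M3, M4, M5, M6, M7, M8, M9, M10}, which is all 11 regions.
No single transmitter has all 11 regions (the largest, S4, has 9), so 2 is optimal.

2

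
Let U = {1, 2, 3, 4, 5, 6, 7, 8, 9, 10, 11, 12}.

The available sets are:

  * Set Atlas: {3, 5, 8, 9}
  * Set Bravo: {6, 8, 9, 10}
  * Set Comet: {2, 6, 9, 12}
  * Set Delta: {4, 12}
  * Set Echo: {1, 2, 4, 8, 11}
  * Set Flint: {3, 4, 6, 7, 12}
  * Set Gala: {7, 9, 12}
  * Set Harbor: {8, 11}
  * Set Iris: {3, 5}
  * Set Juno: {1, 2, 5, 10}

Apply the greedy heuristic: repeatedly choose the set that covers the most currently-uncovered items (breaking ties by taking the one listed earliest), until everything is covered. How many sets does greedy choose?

4

Greedy: pick Echo (covers 5 new) → pick Flint (covers 4 new) → pick Atlas (covers 2 new) → pick Bravo (covers 1 new). Total picks: 4.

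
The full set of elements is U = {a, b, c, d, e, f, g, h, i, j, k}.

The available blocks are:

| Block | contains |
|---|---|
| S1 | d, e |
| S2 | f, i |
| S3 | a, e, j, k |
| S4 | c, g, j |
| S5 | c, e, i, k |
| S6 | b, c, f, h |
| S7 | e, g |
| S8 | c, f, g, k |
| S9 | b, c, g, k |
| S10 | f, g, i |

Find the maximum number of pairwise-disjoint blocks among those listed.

S1, S2, S4 are pairwise disjoint (S1={d,e}; S2={f,i}; S4={c,g,j}).
Every remaining block overlaps one of these, and no 4 of the listed blocks are pairwise disjoint, so 3 is the maximum.

3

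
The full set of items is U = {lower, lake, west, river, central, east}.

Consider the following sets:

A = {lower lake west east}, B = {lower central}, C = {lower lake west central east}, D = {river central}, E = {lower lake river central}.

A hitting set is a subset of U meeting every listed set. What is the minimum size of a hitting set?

Take H = {central, east}. Each listed set contains at least one of these, so H is a hitting set of size 2.
The sets A, D are pairwise disjoint, so any hitting set needs a separate item for each — at least 2. Hence 2 is optimal.

2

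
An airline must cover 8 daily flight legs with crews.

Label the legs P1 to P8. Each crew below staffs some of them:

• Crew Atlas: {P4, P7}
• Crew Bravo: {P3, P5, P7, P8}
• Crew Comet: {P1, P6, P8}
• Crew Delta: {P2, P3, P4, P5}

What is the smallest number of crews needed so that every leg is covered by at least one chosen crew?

3

Atlas and Comet and Delta together: Atlas ∪ Comet ∪ Delta = {P1, P2, P3, P4, P5, P6, P7, P8} — every leg is covered.
Only Comet contains P1, so Comet is forced; the remaining 5 legs need at least 2 more crews (each remaining crew adds at most 4) — so at least 3 crews are needed, and 3 is optimal.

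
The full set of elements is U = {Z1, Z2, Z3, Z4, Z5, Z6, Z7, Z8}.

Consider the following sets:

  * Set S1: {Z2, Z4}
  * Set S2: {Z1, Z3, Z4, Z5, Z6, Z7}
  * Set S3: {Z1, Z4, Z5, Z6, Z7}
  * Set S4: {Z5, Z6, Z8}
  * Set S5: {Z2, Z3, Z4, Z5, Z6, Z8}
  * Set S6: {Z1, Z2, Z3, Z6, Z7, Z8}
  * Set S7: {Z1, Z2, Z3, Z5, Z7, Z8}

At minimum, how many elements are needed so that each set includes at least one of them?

2

The 2 elements {Z2, Z5} hit every set.
The sets S1, S4 are pairwise disjoint, so any hitting set needs a separate element for each — at least 2. Hence 2 is optimal.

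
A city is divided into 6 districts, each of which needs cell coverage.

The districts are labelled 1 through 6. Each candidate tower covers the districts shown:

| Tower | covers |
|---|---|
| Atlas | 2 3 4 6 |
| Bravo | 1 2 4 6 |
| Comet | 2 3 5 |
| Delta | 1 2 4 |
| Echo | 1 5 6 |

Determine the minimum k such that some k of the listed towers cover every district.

2

Bravo and Comet together: Bravo ∪ Comet = {1, 2, 3, 4, 5, 6} — every district is covered.
No single tower has all 6 districts (the largest, Atlas, has 4), so 2 is optimal.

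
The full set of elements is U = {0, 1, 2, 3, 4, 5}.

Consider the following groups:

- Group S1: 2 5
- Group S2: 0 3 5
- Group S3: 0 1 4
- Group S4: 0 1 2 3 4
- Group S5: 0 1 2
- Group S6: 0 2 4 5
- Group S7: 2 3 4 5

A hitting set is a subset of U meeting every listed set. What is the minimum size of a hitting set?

2

The 2 elements {0, 5} hit every group.
The groups S1, S3 are pairwise disjoint, so any hitting set needs a separate element for each — at least 2. Hence 2 is optimal.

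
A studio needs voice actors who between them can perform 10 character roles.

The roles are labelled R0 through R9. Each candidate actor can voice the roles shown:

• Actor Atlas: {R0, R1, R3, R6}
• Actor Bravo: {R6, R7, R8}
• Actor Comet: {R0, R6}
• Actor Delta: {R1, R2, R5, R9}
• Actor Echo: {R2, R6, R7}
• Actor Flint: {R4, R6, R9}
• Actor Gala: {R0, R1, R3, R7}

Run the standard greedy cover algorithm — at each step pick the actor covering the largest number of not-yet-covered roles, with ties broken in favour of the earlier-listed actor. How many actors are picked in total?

Greedy: pick Atlas (covers 4 new) → pick Delta (covers 3 new) → pick Bravo (covers 2 new) → pick Flint (covers 1 new). Total picks: 4.

4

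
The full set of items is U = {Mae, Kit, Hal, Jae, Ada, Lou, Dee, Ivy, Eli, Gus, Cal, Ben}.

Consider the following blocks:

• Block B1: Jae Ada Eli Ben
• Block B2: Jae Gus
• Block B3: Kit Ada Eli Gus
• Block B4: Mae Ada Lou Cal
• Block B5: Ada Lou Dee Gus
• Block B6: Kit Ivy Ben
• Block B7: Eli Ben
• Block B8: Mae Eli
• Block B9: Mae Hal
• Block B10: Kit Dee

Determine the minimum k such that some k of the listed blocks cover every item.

5

B1 and B4 and B5 and B6 and B9 together: B1 ∪ B4 ∪ B5 ∪ B6 ∪ B9 = {Mae, Kit, Hal, Jae, Ada, Lou, Dee, Ivy, Eli, Gus, Cal, Ben} — every item is covered.
No 4 of the 10 blocks cover everything (all 210 combinations miss at least one item), so 5 is optimal.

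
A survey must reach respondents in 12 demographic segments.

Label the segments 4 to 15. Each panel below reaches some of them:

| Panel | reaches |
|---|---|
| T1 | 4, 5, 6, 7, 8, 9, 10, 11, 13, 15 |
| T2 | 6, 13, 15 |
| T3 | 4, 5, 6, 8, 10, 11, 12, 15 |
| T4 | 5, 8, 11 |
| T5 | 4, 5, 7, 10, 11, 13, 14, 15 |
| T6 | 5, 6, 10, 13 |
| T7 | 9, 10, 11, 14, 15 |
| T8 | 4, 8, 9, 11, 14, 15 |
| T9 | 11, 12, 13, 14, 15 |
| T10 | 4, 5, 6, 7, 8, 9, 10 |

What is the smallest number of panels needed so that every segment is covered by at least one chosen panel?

Take {T1, T9}. Their union is {4, 5, 6, 7, 8, 9, 10, 11, 12, 13, 14, 15}, which is all 12 segments.
No single panel has all 12 segments (the largest, T1, has 10), so 2 is optimal.

2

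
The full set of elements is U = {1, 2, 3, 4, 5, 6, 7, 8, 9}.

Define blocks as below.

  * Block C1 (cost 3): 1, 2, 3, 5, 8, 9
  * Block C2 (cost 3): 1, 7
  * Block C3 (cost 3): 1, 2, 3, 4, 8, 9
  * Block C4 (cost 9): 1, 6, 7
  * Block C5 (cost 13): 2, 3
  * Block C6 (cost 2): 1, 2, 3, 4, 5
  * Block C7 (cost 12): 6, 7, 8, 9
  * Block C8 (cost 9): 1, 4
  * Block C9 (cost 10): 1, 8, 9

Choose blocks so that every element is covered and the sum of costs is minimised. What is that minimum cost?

C3, C4, C6 together cover every element (C3 ∪ C4 ∪ C6 = {1, 2, 3, 4, 5, 6, 7, 8, 9}); total cost 3 + 9 + 2 = 14.
The greedy pick C6, C1, C2, C4 costs 17; no covering selection beats 14.

14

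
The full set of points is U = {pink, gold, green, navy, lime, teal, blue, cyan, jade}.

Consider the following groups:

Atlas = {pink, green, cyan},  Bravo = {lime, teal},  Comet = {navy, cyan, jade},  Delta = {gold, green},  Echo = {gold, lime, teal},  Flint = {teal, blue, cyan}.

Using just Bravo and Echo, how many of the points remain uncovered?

Union of Bravo, Echo = {gold, lime, teal}.
Not covered: pink, green, navy, blue, cyan, jade — 6 points.

6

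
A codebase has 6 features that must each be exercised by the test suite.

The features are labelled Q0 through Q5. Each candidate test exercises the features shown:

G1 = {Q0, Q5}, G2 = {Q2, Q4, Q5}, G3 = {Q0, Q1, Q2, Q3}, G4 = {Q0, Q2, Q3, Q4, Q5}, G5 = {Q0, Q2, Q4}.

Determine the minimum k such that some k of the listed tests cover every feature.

G3 and G4 together: G3 ∪ G4 = {Q0, Q1, Q2, Q3, Q4, Q5} — every feature is covered.
No single test has all 6 features (the largest, G4, has 5), so 2 is optimal.

2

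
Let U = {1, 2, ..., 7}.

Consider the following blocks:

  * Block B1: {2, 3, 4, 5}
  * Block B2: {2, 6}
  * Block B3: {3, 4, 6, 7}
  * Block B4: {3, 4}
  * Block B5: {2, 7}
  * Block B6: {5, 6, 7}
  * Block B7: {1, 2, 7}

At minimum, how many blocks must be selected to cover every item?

3

Take {B1, B3, B7}. Their union is {1, 2, 3, 4, 5, 6, 7}, which is all 7 items.
Only B7 contains 1, so B7 is forced; the remaining 4 items need at least 2 more blocks (each remaining block adds at most 3) — so at least 3 blocks are needed, and 3 is optimal.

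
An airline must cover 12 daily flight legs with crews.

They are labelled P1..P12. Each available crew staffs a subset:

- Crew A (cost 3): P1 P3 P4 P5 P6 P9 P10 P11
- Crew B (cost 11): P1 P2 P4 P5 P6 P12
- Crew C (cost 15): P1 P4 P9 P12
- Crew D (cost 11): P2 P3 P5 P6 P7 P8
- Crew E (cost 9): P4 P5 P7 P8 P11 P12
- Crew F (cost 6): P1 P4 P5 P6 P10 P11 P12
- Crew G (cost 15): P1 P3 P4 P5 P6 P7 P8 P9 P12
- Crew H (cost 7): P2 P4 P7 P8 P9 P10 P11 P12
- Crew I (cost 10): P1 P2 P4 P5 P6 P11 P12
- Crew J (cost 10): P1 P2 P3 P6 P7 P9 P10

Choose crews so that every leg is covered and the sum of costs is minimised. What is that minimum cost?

A, H together cover every leg (A ∪ H = {P1, P2, P3, P4, P5, P6, P7, P8, P9, P10, P11, P12}); total cost 3 + 7 = 10.
No covering selection has total cost below 10.

10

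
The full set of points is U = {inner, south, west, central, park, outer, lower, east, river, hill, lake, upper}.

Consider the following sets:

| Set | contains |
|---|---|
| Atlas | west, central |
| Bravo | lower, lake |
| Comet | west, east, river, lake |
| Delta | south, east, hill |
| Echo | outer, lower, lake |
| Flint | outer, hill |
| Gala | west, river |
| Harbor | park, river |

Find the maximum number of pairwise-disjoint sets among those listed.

4

Atlas, Bravo, Flint, Harbor are pairwise disjoint (Atlas={west,central}; Bravo={lower,lake}; Flint={outer,hill}; Harbor={park,river}).
Every remaining set overlaps one of these, and no 5 of the listed sets are pairwise disjoint, so 4 is the maximum.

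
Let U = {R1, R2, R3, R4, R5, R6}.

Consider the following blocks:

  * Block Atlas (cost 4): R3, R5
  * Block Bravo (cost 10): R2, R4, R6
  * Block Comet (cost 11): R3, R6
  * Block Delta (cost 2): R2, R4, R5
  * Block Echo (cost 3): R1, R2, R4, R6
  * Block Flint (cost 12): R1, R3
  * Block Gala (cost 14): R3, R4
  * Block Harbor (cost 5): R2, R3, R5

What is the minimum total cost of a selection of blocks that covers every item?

7

Atlas, Echo together cover every item (Atlas ∪ Echo = {R1, R2, R3, R4, R5, R6}); total cost 4 + 3 = 7.
The greedy pick Delta, Echo, Atlas costs 9; no covering selection beats 7.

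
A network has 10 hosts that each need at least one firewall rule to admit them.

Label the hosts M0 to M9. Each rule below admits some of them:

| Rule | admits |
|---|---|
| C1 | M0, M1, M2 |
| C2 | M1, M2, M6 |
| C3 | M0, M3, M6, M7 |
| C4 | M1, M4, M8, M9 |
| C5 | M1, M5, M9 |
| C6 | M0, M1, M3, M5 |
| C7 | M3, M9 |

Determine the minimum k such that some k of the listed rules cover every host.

4

C2 and C3 and C4 and C5 together: C2 ∪ C3 ∪ C4 ∪ C5 = {M0, M1, M2, M3, M4, M5, M6, M7, M8, M9} — every host is covered.
No 3 of the 7 rules cover everything (all 35 combinations miss at least one host), so 4 is optimal.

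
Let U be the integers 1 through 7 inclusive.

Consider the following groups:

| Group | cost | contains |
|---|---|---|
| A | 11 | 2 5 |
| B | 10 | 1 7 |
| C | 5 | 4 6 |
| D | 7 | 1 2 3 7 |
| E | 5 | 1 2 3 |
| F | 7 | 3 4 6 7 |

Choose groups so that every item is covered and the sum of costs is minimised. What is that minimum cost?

23

A, C, D together cover every item (A ∪ C ∪ D = {1, 2, 3, 4, 5, 6, 7}); total cost 11 + 5 + 7 = 23.
No covering selection has total cost below 23.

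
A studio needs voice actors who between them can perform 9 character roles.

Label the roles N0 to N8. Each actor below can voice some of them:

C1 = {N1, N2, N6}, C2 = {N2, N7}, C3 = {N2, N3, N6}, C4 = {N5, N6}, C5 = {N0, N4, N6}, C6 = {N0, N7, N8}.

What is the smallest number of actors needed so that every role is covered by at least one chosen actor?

C1 and C3 and C4 and C5 and C6 together: C1 ∪ C3 ∪ C4 ∪ C5 ∪ C6 = {N0, N1, N2, N3, N4, N5, N6, N7, N8} — every role is covered.
No 4 of the 6 actors cover everything (all 15 combinations miss at least one role), so 5 is optimal.

5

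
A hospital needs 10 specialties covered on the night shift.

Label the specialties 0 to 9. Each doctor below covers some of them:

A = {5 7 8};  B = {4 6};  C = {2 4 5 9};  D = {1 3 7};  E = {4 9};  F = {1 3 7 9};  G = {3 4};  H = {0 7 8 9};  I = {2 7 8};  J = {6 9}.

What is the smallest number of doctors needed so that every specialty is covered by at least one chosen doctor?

4

C and D and H and J together: C ∪ D ∪ H ∪ J = {0, 1, 2, 3, 4, 5, 6, 7, 8, 9} — every specialty is covered.
No 3 of the 10 doctors cover everything (all 120 combinations miss at least one specialty), so 4 is optimal.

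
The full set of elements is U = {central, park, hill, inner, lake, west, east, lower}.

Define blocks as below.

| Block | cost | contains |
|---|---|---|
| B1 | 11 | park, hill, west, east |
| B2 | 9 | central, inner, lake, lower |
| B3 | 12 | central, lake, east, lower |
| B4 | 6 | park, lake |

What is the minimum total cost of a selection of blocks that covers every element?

B1, B2 together cover every element (B1 ∪ B2 = {central, park, hill, inner, lake, west, east, lower}); total cost 11 + 9 = 20.
No covering selection has total cost below 20.

20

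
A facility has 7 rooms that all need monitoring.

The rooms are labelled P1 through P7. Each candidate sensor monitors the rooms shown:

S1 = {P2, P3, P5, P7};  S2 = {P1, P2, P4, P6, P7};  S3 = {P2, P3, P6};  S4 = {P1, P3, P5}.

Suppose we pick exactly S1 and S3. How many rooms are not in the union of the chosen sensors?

2

Union of S1, S3 = {P2, P3, P5, P6, P7}.
Not covered: P1, P4 — 2 rooms.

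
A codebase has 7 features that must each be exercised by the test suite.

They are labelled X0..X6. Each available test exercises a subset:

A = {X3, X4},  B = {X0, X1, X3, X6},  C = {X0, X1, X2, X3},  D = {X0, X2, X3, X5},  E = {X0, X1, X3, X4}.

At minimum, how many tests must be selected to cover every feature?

3

A and B and D together: A ∪ B ∪ D = {X0, X1, X2, X3, X4, X5, X6} — every feature is covered.
Only D contains X5, so D is forced; the remaining 3 features need at least 2 more tests (each remaining test adds at most 2) — so at least 3 tests are needed, and 3 is optimal.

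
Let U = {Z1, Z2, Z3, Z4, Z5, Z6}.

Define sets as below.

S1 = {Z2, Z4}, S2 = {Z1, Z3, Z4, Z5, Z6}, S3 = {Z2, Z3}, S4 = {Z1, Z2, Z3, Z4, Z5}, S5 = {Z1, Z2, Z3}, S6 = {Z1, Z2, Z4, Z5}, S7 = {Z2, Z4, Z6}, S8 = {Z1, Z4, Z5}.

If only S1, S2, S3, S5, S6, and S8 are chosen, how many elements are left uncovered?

0

Union of S1, S2, S3, S5, S6, S8 = {Z1, Z2, Z3, Z4, Z5, Z6} — that's every element, so 0 are uncovered.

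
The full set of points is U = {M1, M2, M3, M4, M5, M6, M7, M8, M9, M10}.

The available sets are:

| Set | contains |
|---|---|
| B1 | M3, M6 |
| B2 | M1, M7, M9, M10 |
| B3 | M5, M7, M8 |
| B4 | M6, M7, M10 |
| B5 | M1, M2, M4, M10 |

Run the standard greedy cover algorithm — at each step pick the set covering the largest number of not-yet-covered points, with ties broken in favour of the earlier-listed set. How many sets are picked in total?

4

Greedy: pick B2 (covers 4 new) → pick B1 (covers 2 new) → pick B3 (covers 2 new) → pick B5 (covers 2 new). Total picks: 4.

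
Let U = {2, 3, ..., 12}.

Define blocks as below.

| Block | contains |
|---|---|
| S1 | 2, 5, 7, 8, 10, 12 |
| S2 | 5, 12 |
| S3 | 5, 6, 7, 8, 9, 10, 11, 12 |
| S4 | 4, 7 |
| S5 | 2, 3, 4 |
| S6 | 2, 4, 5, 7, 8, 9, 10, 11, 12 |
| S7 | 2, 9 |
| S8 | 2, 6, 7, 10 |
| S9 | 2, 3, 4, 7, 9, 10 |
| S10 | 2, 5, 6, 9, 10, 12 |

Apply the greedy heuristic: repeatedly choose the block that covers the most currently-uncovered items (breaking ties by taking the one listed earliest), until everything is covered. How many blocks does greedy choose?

Greedy: pick S6 (covers 9 new) → pick S3 (covers 1 new) → pick S5 (covers 1 new). Total picks: 3.
(The true minimum cover uses only 2 blocks, so greedy is not optimal here.)

3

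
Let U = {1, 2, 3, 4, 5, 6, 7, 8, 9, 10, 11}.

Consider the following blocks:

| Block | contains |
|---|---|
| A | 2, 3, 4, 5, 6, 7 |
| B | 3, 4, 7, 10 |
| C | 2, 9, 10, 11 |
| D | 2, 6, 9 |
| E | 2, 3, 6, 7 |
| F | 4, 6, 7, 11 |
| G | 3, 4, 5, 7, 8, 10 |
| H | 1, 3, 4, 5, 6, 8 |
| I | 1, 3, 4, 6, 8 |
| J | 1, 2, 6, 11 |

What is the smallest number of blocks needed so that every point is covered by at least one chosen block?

3

Take {C, E, H}. Their union is {1, 2, 3, 4, 5, 6, 7, 8, 9, 10, 11}, which is all 11 points.
No 2 of the 10 blocks cover everything (all 45 combinations miss at least one point), so 3 is optimal.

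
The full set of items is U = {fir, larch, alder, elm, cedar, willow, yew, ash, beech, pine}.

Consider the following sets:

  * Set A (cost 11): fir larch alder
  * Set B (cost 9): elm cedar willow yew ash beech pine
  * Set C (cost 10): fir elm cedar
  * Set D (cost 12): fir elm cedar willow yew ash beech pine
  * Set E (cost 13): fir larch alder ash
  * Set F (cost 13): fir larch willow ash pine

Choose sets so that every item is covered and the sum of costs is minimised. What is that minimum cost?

20

A, B together cover every item (A ∪ B = {fir, larch, alder, elm, cedar, willow, yew, ash, beech, pine}); total cost 11 + 9 = 20.
No covering selection has total cost below 20.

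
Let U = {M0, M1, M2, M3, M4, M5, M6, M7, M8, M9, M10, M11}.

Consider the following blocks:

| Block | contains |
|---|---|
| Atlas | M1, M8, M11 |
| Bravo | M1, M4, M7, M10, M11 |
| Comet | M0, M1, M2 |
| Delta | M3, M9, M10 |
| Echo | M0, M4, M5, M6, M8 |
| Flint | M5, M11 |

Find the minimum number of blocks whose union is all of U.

4

Bravo, Comet, Delta, and Echo cover everything between them: the union {M0, M1, M2, M3, M4, M5, M6, M7, M8, M9, M10, M11} is all of U.
Only Comet contains M2, so Comet is forced; the remaining 9 points need at least 3 more blocks (each remaining block adds at most 4) — so at least 4 blocks are needed, and 4 is optimal.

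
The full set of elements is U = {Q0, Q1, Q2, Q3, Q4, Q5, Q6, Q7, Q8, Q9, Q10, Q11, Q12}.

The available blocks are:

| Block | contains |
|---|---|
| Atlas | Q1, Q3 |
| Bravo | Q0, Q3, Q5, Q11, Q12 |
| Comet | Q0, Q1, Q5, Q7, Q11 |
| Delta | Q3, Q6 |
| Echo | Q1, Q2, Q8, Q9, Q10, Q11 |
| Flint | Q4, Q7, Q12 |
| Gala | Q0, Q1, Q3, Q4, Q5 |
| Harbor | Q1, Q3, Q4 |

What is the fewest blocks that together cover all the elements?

Comet and Delta and Echo and Flint together: Comet ∪ Delta ∪ Echo ∪ Flint = {Q0, Q1, Q2, Q3, Q4, Q5, Q6, Q7, Q8, Q9, Q10, Q11, Q12} — every element is covered.
No 3 of the 8 blocks cover everything (all 56 combinations miss at least one element), so 4 is optimal.

4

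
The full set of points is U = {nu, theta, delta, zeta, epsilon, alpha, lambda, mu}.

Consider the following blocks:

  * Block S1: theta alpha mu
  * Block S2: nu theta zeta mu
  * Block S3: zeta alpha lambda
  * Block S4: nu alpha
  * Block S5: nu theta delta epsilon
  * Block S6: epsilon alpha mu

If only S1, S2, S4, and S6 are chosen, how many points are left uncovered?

2

Union of S1, S2, S4, S6 = {nu, theta, zeta, epsilon, alpha, mu}.
Not covered: delta, lambda — 2 points.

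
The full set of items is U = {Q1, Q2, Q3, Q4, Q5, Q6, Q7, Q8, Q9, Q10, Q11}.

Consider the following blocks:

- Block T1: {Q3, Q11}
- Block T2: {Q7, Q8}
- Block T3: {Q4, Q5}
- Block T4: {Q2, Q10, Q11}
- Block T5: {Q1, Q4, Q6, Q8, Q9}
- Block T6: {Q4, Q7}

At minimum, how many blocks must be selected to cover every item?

5

T1, T3, T4, T5, and T6 cover everything between them: the union {Q1, Q2, Q3, Q4, Q5, Q6, Q7, Q8, Q9, Q10, Q11} is all of U.
No 4 of the 6 blocks cover everything (all 15 combinations miss at least one item), so 5 is optimal.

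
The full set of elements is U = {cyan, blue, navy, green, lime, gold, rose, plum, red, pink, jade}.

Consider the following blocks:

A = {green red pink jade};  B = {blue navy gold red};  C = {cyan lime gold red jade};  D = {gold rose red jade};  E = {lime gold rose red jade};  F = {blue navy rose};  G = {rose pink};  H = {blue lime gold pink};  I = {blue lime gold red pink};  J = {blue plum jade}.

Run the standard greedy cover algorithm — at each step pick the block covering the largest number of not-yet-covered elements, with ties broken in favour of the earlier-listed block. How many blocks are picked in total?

Greedy: pick C (covers 5 new) → pick F (covers 3 new) → pick A (covers 2 new) → pick J (covers 1 new). Total picks: 4.

4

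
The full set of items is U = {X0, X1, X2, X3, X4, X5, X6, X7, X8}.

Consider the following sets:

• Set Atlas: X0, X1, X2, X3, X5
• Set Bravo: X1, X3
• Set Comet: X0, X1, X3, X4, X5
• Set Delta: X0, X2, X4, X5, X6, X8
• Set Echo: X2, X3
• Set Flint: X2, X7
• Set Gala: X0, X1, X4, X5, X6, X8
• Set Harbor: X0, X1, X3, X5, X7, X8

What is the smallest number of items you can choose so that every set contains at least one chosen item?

The 2 items {X1, X2} hit every set.
The sets Echo, Gala are pairwise disjoint, so any hitting set needs a separate item for each — at least 2. Hence 2 is optimal.

2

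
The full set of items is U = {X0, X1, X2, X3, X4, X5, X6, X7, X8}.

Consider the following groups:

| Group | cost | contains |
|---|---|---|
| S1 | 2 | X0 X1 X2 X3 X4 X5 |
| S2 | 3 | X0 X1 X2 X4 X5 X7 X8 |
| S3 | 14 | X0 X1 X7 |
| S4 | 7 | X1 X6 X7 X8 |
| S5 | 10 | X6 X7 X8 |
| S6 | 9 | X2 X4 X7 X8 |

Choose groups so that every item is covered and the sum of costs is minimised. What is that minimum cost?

9

S1, S4 together cover every item (S1 ∪ S4 = {X0, X1, X2, X3, X4, X5, X6, X7, X8}); total cost 2 + 7 = 9.
The greedy pick S1, S2, S4 costs 12; no covering selection beats 9.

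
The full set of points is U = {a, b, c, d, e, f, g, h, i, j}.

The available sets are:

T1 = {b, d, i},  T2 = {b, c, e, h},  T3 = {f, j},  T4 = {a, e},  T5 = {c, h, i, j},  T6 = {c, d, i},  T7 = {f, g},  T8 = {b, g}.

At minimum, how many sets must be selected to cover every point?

4

T1 and T4 and T5 and T7 together: T1 ∪ T4 ∪ T5 ∪ T7 = {a, b, c, d, e, f, g, h, i, j} — every point is covered.
No 3 of the 8 sets cover everything (all 56 combinations miss at least one point), so 4 is optimal.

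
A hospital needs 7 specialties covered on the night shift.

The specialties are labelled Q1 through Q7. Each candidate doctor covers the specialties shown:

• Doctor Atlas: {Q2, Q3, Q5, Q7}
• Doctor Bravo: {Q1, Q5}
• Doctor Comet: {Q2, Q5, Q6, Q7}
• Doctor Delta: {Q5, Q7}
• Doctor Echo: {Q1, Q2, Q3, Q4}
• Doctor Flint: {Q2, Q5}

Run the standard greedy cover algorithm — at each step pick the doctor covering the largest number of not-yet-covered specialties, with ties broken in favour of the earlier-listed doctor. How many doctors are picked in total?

Greedy: pick Atlas (covers 4 new) → pick Echo (covers 2 new) → pick Comet (covers 1 new). Total picks: 3.
(The true minimum cover uses only 2 doctors, so greedy is not optimal here.)

3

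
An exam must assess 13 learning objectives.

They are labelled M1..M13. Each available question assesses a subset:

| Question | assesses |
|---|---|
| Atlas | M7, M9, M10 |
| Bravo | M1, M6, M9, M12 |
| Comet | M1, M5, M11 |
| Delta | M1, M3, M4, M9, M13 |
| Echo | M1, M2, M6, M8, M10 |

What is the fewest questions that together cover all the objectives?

Atlas and Bravo and Comet and Delta and Echo together: Atlas ∪ Bravo ∪ Comet ∪ Delta ∪ Echo = {M1, M2, M3, M4, M5, M6, M7, M8, M9, M10, M11, M12, M13} — every objective is covered.
No 4 of the 5 questions cover everything (all 5 combinations miss at least one objective), so 5 is optimal.

5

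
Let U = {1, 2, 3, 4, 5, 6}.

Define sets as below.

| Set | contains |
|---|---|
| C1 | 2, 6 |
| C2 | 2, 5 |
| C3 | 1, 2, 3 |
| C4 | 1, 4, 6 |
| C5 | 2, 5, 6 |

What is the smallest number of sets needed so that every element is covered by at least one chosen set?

C2, C3, and C4 cover everything between them: the union {1, 2, 3, 4, 5, 6} is all of U.
Only C3 contains 3, so C3 is forced; the remaining 3 elements need at least 2 more sets (each remaining set adds at most 2) — so at least 3 sets are needed, and 3 is optimal.

3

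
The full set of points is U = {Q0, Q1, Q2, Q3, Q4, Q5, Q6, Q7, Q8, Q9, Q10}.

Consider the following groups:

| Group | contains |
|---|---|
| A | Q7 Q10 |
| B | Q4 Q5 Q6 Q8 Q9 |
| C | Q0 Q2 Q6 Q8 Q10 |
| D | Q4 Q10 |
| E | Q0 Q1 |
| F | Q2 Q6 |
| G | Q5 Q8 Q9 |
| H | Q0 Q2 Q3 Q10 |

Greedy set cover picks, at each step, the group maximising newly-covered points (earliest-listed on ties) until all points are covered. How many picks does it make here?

4

Greedy: pick B (covers 5 new) → pick H (covers 4 new) → pick A (covers 1 new) → pick E (covers 1 new). Total picks: 4.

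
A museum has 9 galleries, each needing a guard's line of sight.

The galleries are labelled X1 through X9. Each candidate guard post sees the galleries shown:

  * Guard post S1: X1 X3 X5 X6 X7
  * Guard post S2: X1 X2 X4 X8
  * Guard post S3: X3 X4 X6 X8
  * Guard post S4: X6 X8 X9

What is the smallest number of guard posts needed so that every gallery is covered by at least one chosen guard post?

S1 and S2 and S4 together: S1 ∪ S2 ∪ S4 = {X1, X2, X3, X4, X5, X6, X7, X8, X9} — every gallery is covered.
Only S2 contains X2, so S2 is forced; the remaining 5 galleries need at least 2 more guard posts (each remaining guard post adds at most 4) — so at least 3 guard posts are needed, and 3 is optimal.

3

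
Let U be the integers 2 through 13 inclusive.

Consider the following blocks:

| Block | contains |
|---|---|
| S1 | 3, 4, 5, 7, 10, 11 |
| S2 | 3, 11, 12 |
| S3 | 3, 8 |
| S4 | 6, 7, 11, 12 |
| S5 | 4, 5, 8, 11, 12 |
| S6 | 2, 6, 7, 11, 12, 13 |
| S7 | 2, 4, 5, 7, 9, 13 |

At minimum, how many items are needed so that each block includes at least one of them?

3

H = {7, 8, 12} meets every block (each contains at least one member of H), and |H| = 3.
No choice of 2 items meets every block, so 3 is the minimum.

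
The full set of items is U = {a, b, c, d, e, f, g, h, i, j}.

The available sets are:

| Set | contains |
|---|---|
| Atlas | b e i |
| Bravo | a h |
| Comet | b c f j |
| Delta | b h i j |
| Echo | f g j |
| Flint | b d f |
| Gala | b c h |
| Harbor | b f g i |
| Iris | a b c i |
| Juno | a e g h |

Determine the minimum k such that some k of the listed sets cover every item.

4

Echo and Flint and Iris and Juno together: Echo ∪ Flint ∪ Iris ∪ Juno = {a, b, c, d, e, f, g, h, i, j} — every item is covered.
No 3 of the 10 sets cover everything (all 120 combinations miss at least one item), so 4 is optimal.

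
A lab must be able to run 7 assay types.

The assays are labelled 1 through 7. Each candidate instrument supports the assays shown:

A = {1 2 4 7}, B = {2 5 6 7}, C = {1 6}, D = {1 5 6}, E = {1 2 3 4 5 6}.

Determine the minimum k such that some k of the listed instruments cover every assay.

2

B and E together: B ∪ E = {1, 2, 3, 4, 5, 6, 7} — every assay is covered.
No single instrument has all 7 assays (the largest, E, has 6), so 2 is optimal.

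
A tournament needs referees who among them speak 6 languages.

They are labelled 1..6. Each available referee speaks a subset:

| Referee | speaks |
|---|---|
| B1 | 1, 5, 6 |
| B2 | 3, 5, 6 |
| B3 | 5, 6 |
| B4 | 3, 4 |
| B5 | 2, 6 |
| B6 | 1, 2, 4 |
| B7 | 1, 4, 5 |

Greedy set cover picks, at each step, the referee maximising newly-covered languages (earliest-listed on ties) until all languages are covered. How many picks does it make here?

3

Greedy: pick B1 (covers 3 new) → pick B4 (covers 2 new) → pick B5 (covers 1 new). Total picks: 3.
(The true minimum cover uses only 2 referees, so greedy is not optimal here.)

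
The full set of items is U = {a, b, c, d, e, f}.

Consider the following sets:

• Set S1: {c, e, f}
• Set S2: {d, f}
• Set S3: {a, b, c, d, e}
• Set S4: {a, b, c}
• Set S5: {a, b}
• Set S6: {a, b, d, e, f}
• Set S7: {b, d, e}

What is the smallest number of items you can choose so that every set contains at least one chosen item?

The 2 items {b, f} hit every set.
The sets S2, S5 are pairwise disjoint, so any hitting set needs a separate item for each — at least 2. Hence 2 is optimal.

2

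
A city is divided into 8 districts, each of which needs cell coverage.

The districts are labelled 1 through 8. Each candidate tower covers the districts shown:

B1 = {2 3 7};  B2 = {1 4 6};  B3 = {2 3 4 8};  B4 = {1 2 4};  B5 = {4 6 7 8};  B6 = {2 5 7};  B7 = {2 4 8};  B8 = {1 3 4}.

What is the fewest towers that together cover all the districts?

Take {B2, B3, B6}. Their union is {1, 2, 3, 4, 5, 6, 7, 8}, which is all 8 districts.
Only B6 contains 5, so B6 is forced; the remaining 5 districts need at least 2 more towers (each remaining tower adds at most 3) — so at least 3 towers are needed, and 3 is optimal.

3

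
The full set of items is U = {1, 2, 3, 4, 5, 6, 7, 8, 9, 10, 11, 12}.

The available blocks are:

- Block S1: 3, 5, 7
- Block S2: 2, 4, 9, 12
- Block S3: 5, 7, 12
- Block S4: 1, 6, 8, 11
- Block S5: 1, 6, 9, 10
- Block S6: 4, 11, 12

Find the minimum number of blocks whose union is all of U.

S1, S2, S4, and S5 cover everything between them: the union {1, 2, 3, 4, 5, 6, 7, 8, 9, 10, 11, 12} is all of U.
Only S1 contains 3, so S1 is forced; the remaining 9 items need at least 3 more blocks (each remaining block adds at most 4) — so at least 4 blocks are needed, and 4 is optimal.

4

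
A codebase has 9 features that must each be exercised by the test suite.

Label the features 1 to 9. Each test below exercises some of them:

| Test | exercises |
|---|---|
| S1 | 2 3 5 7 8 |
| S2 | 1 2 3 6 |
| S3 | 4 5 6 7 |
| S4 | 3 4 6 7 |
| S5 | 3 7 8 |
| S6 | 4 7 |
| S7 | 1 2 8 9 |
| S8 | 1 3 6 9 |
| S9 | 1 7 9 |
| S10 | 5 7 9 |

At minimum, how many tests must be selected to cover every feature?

3

S1 and S4 and S9 together: S1 ∪ S4 ∪ S9 = {1, 2, 3, 4, 5, 6, 7, 8, 9} — every feature is covered.
No 2 of the 10 tests cover everything (all 45 combinations miss at least one feature), so 3 is optimal.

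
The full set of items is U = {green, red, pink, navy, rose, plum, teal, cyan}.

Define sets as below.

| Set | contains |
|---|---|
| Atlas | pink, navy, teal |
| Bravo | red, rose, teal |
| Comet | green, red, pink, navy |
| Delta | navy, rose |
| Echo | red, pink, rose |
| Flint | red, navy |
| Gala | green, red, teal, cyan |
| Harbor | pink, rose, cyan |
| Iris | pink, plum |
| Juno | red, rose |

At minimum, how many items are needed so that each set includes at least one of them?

Take H = {red, pink, navy}. Each listed set contains at least one of these, so H is a hitting set of size 3.
The sets Delta, Gala, Iris are pairwise disjoint, so any hitting set needs a separate item for each — at least 3. Hence 3 is optimal.

3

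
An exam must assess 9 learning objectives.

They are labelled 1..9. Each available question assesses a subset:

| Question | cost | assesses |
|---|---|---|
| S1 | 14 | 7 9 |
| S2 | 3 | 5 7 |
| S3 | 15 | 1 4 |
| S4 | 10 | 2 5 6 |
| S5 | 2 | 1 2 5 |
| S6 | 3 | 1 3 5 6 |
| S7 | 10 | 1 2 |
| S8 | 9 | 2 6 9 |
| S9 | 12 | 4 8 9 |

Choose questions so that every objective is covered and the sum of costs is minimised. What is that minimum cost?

20

S2, S5, S6, S9 together cover every objective (S2 ∪ S5 ∪ S6 ∪ S9 = {1, 2, 3, 4, 5, 6, 7, 8, 9}); total cost 3 + 2 + 3 + 12 = 20.
No covering selection has total cost below 20.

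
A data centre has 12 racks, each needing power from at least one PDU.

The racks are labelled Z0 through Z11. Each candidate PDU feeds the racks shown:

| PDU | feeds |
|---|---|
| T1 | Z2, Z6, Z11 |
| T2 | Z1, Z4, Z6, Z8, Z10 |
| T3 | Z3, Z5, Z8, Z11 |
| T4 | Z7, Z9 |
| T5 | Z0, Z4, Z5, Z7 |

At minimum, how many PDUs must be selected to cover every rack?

T1 and T2 and T3 and T4 and T5 together: T1 ∪ T2 ∪ T3 ∪ T4 ∪ T5 = {Z0, Z1, Z2, Z3, Z4, Z5, Z6, Z7, Z8, Z9, Z10, Z11} — every rack is covered.
No 4 of the 5 PDUs cover everything (all 5 combinations miss at least one rack), so 5 is optimal.

5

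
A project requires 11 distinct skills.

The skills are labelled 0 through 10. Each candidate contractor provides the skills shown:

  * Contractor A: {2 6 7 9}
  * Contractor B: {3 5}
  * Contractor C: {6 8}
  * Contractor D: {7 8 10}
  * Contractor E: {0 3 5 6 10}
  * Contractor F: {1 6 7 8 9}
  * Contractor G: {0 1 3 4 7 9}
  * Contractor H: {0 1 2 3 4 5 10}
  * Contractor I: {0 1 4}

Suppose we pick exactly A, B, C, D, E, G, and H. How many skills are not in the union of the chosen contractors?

0

Union of A, B, C, D, E, G, H = {0, 1, 2, 3, 4, 5, 6, 7, 8, 9, 10} — that's every skill, so 0 are uncovered.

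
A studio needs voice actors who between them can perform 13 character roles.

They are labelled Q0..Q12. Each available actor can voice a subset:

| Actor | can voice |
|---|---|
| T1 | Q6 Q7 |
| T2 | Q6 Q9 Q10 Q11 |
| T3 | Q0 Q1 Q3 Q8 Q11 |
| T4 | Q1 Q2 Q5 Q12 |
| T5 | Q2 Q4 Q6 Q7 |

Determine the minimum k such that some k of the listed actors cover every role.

4

Take {T2, T3, T4, T5}. Their union is {Q0, Q1, Q2, Q3, Q4, Q5, Q6, Q7, Q8, Q9, Q10, Q11, Q12}, which is all 13 roles.
Only T4 contains Q5, so T4 is forced; the remaining 9 roles need at least 3 more actors (each remaining actor adds at most 4) — so at least 4 actors are needed, and 4 is optimal.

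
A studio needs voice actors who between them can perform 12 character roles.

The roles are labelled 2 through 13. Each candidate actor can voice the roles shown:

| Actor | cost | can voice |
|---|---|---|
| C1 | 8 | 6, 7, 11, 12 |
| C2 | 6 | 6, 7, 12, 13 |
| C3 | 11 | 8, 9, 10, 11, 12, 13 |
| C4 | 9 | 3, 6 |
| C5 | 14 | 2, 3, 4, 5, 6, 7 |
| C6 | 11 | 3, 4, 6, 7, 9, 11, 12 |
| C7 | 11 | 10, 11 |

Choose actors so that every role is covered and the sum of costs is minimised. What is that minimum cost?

C3, C5 together cover every role (C3 ∪ C5 = {2, 3, 4, 5, 6, 7, 8, 9, 10, 11, 12, 13}); total cost 11 + 14 = 25.
The greedy pick C2, C3, C5 costs 31; no covering selection beats 25.

25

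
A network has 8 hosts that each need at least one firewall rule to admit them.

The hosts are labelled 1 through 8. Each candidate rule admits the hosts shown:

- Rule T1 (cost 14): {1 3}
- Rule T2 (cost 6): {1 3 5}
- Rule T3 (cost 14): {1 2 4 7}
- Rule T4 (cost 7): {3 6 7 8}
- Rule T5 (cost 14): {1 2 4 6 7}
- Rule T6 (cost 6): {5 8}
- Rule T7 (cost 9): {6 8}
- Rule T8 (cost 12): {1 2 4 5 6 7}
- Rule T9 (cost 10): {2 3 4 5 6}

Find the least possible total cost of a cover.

T4, T8 together cover every host (T4 ∪ T8 = {1, 2, 3, 4, 5, 6, 7, 8}); total cost 7 + 12 = 19.
The greedy pick T4, T2, T9 costs 23; no covering selection beats 19.

19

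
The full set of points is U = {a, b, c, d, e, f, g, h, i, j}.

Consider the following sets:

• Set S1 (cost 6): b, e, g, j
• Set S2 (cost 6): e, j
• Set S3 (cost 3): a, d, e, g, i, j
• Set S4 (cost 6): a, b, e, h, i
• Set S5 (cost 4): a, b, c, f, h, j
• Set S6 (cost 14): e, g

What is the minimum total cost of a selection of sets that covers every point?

S3, S5 together cover every point (S3 ∪ S5 = {a, b, c, d, e, f, g, h, i, j}); total cost 3 + 4 = 7.
No covering selection has total cost below 7.

7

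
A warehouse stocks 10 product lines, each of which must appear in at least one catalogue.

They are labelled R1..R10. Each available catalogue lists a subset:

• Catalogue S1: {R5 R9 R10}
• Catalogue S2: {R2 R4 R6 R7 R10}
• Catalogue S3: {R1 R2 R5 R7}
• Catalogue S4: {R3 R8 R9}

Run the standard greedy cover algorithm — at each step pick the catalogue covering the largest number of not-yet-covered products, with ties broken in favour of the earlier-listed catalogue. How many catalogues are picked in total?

3

Greedy: pick S2 (covers 5 new) → pick S4 (covers 3 new) → pick S3 (covers 2 new). Total picks: 3.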